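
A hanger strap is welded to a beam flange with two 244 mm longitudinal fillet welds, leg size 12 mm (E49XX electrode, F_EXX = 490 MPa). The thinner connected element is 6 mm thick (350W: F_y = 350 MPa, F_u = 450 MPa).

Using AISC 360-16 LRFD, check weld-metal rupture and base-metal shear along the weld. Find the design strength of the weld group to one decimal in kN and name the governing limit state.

592.9 kN (base-metal shear governs)

Weld metal: throat = 0.707×12 = 8.484 mm, L = 2×244 = 488 mm. φR_n = 0.75 × 0.6 × 490 × 8.484 × 488 = 912.9 kN.
Base metal shear (6 mm plate): yield φR_n = 1.0×0.6×350×6×488 = 614.9 kN; rupture φR_n = 0.75×0.6×450×6×488 = 592.9 kN; take 592.9 kN (rupture).
Governing: min(912.9, 592.9) = 592.9 kN → base-metal shear.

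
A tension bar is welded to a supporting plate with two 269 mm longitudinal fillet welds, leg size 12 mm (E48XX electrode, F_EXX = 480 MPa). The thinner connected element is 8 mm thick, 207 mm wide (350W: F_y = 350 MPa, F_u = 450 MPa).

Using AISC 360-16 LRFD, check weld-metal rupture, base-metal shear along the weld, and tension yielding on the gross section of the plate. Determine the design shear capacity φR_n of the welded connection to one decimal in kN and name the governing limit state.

Weld metal: throat = 0.707×12 = 8.484 mm, L = 2×269 = 538 mm. φR_n = 0.75 × 0.6 × 480 × 8.484 × 538 = 985.9 kN.
Base metal shear (8 mm plate): yield φR_n = 1.0×0.6×350×8×538 = 903.8 kN; rupture φR_n = 0.75×0.6×450×8×538 = 871.6 kN; take 871.6 kN (rupture).
Tension yield (gross): A_g = 207×8 = 1656 mm². φR_n = 0.90 × 350 × 1656 = 521.6 kN.
Governing: min(985.9, 871.6, 521.6) = 521.6 kN → gross-section yield.

521.6 kN (gross-section yield governs)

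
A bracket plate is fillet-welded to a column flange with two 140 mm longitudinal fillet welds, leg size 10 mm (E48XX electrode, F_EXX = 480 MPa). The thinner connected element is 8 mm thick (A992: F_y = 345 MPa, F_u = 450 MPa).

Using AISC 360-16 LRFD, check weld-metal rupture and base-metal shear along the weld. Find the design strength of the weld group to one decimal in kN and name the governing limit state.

Weld metal: throat = 0.707×10 = 7.07 mm, L = 2×140 = 280 mm. φR_n = 0.75 × 0.6 × 480 × 7.07 × 280 = 427.6 kN.
Base metal shear (8 mm plate): yield φR_n = 1.0×0.6×345×8×280 = 463.7 kN; rupture φR_n = 0.75×0.6×450×8×280 = 453.6 kN; take 453.6 kN (rupture).
Governing: min(427.6, 453.6) = 427.6 kN → weld metal.

427.6 kN (weld metal governs)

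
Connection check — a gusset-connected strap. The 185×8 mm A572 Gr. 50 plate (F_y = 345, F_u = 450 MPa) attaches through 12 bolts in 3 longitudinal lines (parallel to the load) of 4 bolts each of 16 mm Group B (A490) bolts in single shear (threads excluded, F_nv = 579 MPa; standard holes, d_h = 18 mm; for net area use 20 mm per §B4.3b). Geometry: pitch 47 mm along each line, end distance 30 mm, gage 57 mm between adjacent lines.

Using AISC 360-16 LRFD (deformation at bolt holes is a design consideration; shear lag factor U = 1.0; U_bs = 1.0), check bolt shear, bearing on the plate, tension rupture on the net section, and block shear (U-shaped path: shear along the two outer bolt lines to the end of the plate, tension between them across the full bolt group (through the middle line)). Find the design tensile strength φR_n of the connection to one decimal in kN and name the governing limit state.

337.5 kN (net-section rupture governs)

Bolt shear: A_b = π(16)²/4 = 201.06 mm². φR_n = 0.75 × 579 × 201.06 × 12 × 1 = 1047.7 kN.
Bearing (8 mm plate, F_u = 450 MPa): end bolts L_c = 30 − 18/2 = 21, R_n = min(1.2×21×8×450, 2.4×16×8×450) = 90.72 kN/bolt; interior L_c = 47 − 18 = 29, R_n = 125.28 kN/bolt. φR_n = 0.75 × (3×90.72 + 9×125.28) = 1049.8 kN.
Tension rupture (net): A_n = (185 − 3×20)×8 = 1000 mm² (U = 1.0, A_e = A_n). φR_n = 0.75 × 450 × 1000 = 337.5 kN.
Block shear: shear path 2×[30+3×47] = 2×171 mm, A_gv = 2736, A_nv = 2×(171 − 3.5×20)×8 = 1616 mm²; tension across gage: (114 − 2×20)×8 = 592 mm². R_n = min(0.6×450×1616, 0.6×345×2736) + 1.0×450×592 = min(436.32, 566.35) + 266.4 = 702.72 kN. φR_n = 0.75 × 702.72 = 527.0 kN.
Governing: min(1047.7, 1049.8, 337.5, 527.0) = 337.5 kN → net-section rupture.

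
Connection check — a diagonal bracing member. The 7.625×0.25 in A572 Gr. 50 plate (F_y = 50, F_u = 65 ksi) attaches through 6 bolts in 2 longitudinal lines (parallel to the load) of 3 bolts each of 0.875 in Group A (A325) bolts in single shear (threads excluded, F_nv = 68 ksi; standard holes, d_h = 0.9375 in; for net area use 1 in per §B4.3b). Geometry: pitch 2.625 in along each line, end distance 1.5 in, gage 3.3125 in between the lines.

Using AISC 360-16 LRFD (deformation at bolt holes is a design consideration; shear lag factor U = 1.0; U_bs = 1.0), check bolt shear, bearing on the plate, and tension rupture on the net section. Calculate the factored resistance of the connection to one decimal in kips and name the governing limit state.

Bolt shear: A_b = π(0.875)²/4 = 0.60132 in². φR_n = 0.75 × 68 × 0.60132 × 6 × 1 = 184.0 kips.
Bearing (0.25 in plate, F_u = 65 ksi): end bolts L_c = 1.5 − 0.9375/2 = 1.03125, R_n = min(1.2×1.03125×0.25×65, 2.4×0.875×0.25×65) = 20.109 kips/bolt; interior L_c = 2.625 − 0.9375 = 1.6875, R_n = 32.906 kips/bolt. φR_n = 0.75 × (2×20.109 + 4×32.906) = 128.9 kips.
Tension rupture (net): A_n = (7.625 − 2×1)×0.25 = 1.4063 in² (U = 1.0, A_e = A_n). φR_n = 0.75 × 65 × 1.4063 = 68.6 kips.
Governing: min(184.0, 128.9, 68.6) = 68.6 kips → net-section rupture.

68.6 kips (net-section rupture governs)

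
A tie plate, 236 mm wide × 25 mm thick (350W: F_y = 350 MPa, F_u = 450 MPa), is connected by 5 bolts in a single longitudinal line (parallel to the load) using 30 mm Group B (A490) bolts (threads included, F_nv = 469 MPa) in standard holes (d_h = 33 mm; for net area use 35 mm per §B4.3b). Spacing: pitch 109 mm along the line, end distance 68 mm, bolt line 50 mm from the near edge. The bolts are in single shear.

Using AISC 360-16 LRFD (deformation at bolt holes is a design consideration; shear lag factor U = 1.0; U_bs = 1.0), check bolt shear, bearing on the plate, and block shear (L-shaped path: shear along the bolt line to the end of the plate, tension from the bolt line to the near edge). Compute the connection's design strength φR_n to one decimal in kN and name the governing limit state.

1243.2 kN (bolt shear governs)

Bolt shear: A_b = π(30)²/4 = 706.86 mm². φR_n = 0.75 × 469 × 706.86 × 5 × 1 = 1243.2 kN.
Bearing (25 mm plate, F_u = 450 MPa): end bolts L_c = 68 − 33/2 = 51.5, R_n = min(1.2×51.5×25×450, 2.4×30×25×450) = 695.25 kN/bolt; interior L_c = 109 − 33 = 76, R_n = 810 kN/bolt. φR_n = 0.75 × (1×695.25 + 4×810) = 2951.4 kN.
Block shear: shear path 1×[68+4×109] = 1×504 mm, A_gv = 12600, A_nv = 1×(504 − 4.5×35)×25 = 8662.5 mm²; tension to near edge: (50 − 0.5×35)×25 = 812.5 mm². R_n = min(0.6×450×8662.5, 0.6×350×12600) + 1.0×450×812.5 = min(2338.9, 2646) + 365.63 = 2704.5 kN. φR_n = 0.75 × 2704.5 = 2028.4 kN.
Governing: min(1243.2, 2951.4, 2028.4) = 1243.2 kN → bolt shear.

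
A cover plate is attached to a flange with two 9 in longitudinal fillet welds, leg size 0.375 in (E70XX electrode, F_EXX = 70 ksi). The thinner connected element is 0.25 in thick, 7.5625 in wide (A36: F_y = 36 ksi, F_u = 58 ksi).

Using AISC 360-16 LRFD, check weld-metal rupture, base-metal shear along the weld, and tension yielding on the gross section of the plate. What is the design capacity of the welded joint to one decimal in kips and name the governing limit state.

Weld metal: throat = 0.707×0.375 = 0.26513 in, L = 2×9 = 18 in. φR_n = 0.75 × 0.6 × 70 × 0.26513 × 18 = 150.3 kips.
Base metal shear (0.25 in plate): yield φR_n = 1.0×0.6×36×0.25×18 = 97.2 kips; rupture φR_n = 0.75×0.6×58×0.25×18 = 117.5 kips; take 97.2 kips (yield).
Tension yield (gross): A_g = 7.5625×0.25 = 1.8906 in². φR_n = 0.90 × 36 × 1.8906 = 61.3 kips.
Governing: min(150.3, 97.2, 61.3) = 61.3 kips → gross-section yield.

61.3 kips (gross-section yield governs)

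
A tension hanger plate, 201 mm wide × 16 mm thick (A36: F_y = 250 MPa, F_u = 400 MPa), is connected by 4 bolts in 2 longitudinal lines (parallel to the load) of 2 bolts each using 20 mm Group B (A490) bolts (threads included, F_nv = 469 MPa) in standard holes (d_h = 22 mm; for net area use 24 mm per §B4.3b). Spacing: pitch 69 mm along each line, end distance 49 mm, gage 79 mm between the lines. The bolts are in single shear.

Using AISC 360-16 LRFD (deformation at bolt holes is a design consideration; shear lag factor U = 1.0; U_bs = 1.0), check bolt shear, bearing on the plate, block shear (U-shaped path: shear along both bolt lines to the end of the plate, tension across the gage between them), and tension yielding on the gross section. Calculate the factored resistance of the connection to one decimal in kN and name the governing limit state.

Bolt shear: A_b = π(20)²/4 = 314.16 mm². φR_n = 0.75 × 469 × 314.16 × 4 × 1 = 442.0 kN.
Bearing (16 mm plate, F_u = 400 MPa): end bolts L_c = 49 − 22/2 = 38, R_n = min(1.2×38×16×400, 2.4×20×16×400) = 291.84 kN/bolt; interior L_c = 69 − 22 = 47, R_n = 307.2 kN/bolt. φR_n = 0.75 × (2×291.84 + 2×307.2) = 898.6 kN.
Block shear: shear path 2×[49+1×69] = 2×118 mm, A_gv = 3776, A_nv = 2×(118 − 1.5×24)×16 = 2624 mm²; tension across gage: (79 − 1×24)×16 = 880 mm². R_n = min(0.6×400×2624, 0.6×250×3776) + 1.0×400×880 = min(629.76, 566.4) + 352 = 918.4 kN. φR_n = 0.75 × 918.4 = 688.8 kN.
Tension yield (gross): A_g = 201×16 = 3216 mm². φR_n = 0.90 × 250 × 3216 = 723.6 kN.
Governing: min(442.0, 898.6, 688.8, 723.6) = 442.0 kN → bolt shear.

442.0 kN (bolt shear governs)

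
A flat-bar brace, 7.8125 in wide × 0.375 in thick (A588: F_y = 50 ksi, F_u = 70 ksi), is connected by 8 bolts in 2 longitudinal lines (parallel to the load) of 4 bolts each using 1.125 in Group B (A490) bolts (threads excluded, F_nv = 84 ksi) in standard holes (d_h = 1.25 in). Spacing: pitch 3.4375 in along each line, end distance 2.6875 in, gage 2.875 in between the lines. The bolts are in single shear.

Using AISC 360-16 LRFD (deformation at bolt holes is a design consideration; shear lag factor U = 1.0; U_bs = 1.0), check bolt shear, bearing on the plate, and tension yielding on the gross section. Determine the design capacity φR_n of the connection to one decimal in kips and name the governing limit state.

131.8 kips (gross-section yield governs)

Bolt shear: A_b = π(1.125)²/4 = 0.99402 in². φR_n = 0.75 × 84 × 0.99402 × 8 × 1 = 501.0 kips.
Bearing (0.375 in plate, F_u = 70 ksi): end bolts L_c = 2.6875 − 1.25/2 = 2.0625, R_n = min(1.2×2.0625×0.375×70, 2.4×1.125×0.375×70) = 64.969 kips/bolt; interior L_c = 3.4375 − 1.25 = 2.1875, R_n = 68.906 kips/bolt. φR_n = 0.75 × (2×64.969 + 6×68.906) = 407.5 kips.
Tension yield (gross): A_g = 7.8125×0.375 = 2.9297 in². φR_n = 0.90 × 50 × 2.9297 = 131.8 kips.
Governing: min(501.0, 407.5, 131.8) = 131.8 kips → gross-section yield.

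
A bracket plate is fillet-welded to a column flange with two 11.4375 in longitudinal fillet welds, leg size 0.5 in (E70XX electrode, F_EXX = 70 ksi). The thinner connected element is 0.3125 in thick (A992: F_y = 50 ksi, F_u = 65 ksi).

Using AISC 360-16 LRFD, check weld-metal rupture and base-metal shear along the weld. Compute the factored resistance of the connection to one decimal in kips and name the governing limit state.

Weld metal: throat = 0.707×0.5 = 0.3535 in, L = 2×11.4375 = 22.875 in. φR_n = 0.75 × 0.6 × 70 × 0.3535 × 22.875 = 254.7 kips.
Base metal shear (0.3125 in plate): yield φR_n = 1.0×0.6×50×0.3125×22.875 = 214.5 kips; rupture φR_n = 0.75×0.6×65×0.3125×22.875 = 209.1 kips; take 209.1 kips (rupture).
Governing: min(254.7, 209.1) = 209.1 kips → base-metal shear.

209.1 kips (base-metal shear governs)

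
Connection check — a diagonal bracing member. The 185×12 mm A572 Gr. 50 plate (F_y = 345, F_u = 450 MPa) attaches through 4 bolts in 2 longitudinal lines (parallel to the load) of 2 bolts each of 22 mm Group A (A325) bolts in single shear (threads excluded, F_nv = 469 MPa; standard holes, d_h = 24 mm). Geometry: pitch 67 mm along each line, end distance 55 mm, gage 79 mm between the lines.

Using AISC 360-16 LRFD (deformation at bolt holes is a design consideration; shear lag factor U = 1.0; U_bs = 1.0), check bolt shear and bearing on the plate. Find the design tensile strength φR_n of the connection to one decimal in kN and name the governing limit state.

534.8 kN (bolt shear governs)

Bolt shear: A_b = π(22)²/4 = 380.13 mm². φR_n = 0.75 × 469 × 380.13 × 4 × 1 = 534.8 kN.
Bearing (12 mm plate, F_u = 450 MPa): end bolts L_c = 55 − 24/2 = 43, R_n = min(1.2×43×12×450, 2.4×22×12×450) = 278.64 kN/bolt; interior L_c = 67 − 24 = 43, R_n = 278.64 kN/bolt. φR_n = 0.75 × (2×278.64 + 2×278.64) = 835.9 kN.
Governing: min(534.8, 835.9) = 534.8 kN → bolt shear.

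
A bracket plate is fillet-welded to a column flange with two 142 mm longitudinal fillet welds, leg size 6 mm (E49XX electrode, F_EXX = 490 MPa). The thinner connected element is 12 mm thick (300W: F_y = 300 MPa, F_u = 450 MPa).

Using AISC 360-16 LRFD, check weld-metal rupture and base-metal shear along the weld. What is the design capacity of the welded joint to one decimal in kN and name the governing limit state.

Weld metal: throat = 0.707×6 = 4.242 mm, L = 2×142 = 284 mm. φR_n = 0.75 × 0.6 × 490 × 4.242 × 284 = 265.6 kN.
Base metal shear (12 mm plate): yield φR_n = 1.0×0.6×300×12×284 = 613.4 kN; rupture φR_n = 0.75×0.6×450×12×284 = 690.1 kN; take 613.4 kN (yield).
Governing: min(265.6, 613.4) = 265.6 kN → weld metal.

265.6 kN (weld metal governs)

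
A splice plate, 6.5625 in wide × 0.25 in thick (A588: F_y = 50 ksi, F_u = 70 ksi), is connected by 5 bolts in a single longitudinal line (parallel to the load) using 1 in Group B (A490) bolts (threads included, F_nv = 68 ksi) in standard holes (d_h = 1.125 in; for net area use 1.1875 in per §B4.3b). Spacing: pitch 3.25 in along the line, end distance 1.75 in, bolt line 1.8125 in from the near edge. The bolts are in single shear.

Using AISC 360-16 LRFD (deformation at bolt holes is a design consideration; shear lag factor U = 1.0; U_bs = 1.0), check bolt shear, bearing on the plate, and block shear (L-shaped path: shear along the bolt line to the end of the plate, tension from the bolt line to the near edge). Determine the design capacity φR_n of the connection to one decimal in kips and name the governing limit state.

Bolt shear: A_b = π(1)²/4 = 0.7854 in². φR_n = 0.75 × 68 × 0.7854 × 5 × 1 = 200.3 kips.
Bearing (0.25 in plate, F_u = 70 ksi): end bolts L_c = 1.75 − 1.125/2 = 1.1875, R_n = min(1.2×1.1875×0.25×70, 2.4×1×0.25×70) = 24.938 kips/bolt; interior L_c = 3.25 − 1.125 = 2.125, R_n = 42 kips/bolt. φR_n = 0.75 × (1×24.938 + 4×42) = 144.7 kips.
Block shear: shear path 1×[1.75+4×3.25] = 1×14.75 in, A_gv = 3.6875, A_nv = 1×(14.75 − 4.5×1.1875)×0.25 = 2.3516 in²; tension to near edge: (1.8125 − 0.5×1.1875)×0.25 = 0.30469 in². R_n = min(0.6×70×2.3516, 0.6×50×3.6875) + 1.0×70×0.30469 = min(98.767, 110.63) + 21.328 = 120.1 kips. φR_n = 0.75 × 120.1 = 90.1 kips.
Governing: min(200.3, 144.7, 90.1) = 90.1 kips → block shear.

90.1 kips (block shear governs)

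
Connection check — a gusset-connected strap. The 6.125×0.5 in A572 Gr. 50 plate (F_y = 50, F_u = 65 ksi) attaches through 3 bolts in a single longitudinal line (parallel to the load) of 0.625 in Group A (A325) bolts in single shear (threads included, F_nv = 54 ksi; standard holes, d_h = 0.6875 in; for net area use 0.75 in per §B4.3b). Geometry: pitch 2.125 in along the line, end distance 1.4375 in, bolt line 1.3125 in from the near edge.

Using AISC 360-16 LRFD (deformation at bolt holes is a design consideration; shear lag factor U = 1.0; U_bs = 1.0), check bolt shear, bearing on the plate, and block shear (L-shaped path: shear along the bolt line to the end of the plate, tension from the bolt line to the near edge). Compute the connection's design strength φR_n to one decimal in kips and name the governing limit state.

Bolt shear: A_b = π(0.625)²/4 = 0.3068 in². φR_n = 0.75 × 54 × 0.3068 × 3 × 1 = 37.3 kips.
Bearing (0.5 in plate, F_u = 65 ksi): end bolts L_c = 1.4375 − 0.6875/2 = 1.09375, R_n = min(1.2×1.09375×0.5×65, 2.4×0.625×0.5×65) = 42.656 kips/bolt; interior L_c = 2.125 − 0.6875 = 1.4375, R_n = 48.75 kips/bolt. φR_n = 0.75 × (1×42.656 + 2×48.75) = 105.1 kips.
Block shear: shear path 1×[1.4375+2×2.125] = 1×5.6875 in, A_gv = 2.8438, A_nv = 1×(5.6875 − 2.5×0.75)×0.5 = 1.9063 in²; tension to near edge: (1.3125 − 0.5×0.75)×0.5 = 0.46875 in². R_n = min(0.6×65×1.9063, 0.6×50×2.8438) + 1.0×65×0.46875 = min(74.346, 85.314) + 30.469 = 104.82 kips. φR_n = 0.75 × 104.82 = 78.6 kips.
Governing: min(37.3, 105.1, 78.6) = 37.3 kips → bolt shear.

37.3 kips (bolt shear governs)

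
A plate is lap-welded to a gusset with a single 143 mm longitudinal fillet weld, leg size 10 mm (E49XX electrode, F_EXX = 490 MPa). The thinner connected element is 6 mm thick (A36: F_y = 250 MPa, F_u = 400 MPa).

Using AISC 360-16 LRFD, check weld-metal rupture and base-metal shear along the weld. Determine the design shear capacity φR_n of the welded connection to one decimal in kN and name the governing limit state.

128.7 kN (base-metal shear governs)

Weld metal: throat = 0.707×10 = 7.07 mm, L = 143 mm. φR_n = 0.75 × 0.6 × 490 × 7.07 × 143 = 222.9 kN.
Base metal shear (6 mm plate): yield φR_n = 1.0×0.6×250×6×143 = 128.7 kN; rupture φR_n = 0.75×0.6×400×6×143 = 154.4 kN; take 128.7 kN (yield).
Governing: min(222.9, 128.7) = 128.7 kN → base-metal shear.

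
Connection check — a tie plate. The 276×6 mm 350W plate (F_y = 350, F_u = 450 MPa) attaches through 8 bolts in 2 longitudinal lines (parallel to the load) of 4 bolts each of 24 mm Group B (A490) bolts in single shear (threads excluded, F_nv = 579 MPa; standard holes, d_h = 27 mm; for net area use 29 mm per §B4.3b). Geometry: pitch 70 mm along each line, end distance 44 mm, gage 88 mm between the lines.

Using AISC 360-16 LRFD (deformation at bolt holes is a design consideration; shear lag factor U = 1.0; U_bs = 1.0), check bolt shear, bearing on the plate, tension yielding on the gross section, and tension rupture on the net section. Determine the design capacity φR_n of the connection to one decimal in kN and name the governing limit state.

Bolt shear: A_b = π(24)²/4 = 452.39 mm². φR_n = 0.75 × 579 × 452.39 × 8 × 1 = 1571.6 kN.
Bearing (6 mm plate, F_u = 450 MPa): end bolts L_c = 44 − 27/2 = 30.5, R_n = min(1.2×30.5×6×450, 2.4×24×6×450) = 98.82 kN/bolt; interior L_c = 70 − 27 = 43, R_n = 139.32 kN/bolt. φR_n = 0.75 × (2×98.82 + 6×139.32) = 775.2 kN.
Tension yield (gross): A_g = 276×6 = 1656 mm². φR_n = 0.90 × 350 × 1656 = 521.6 kN.
Tension rupture (net): A_n = (276 − 2×29)×6 = 1308 mm² (U = 1.0, A_e = A_n). φR_n = 0.75 × 450 × 1308 = 441.5 kN.
Governing: min(1571.6, 775.2, 521.6, 441.5) = 441.5 kN → net-section rupture.

441.5 kN (net-section rupture governs)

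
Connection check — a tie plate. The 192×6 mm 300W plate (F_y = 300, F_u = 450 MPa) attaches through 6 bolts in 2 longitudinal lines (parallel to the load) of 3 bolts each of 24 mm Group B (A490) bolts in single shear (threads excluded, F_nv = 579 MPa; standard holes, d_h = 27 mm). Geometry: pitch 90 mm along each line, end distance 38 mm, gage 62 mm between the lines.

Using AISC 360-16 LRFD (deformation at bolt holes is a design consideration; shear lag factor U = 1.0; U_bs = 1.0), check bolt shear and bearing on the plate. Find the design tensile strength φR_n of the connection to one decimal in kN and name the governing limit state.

Bolt shear: A_b = π(24)²/4 = 452.39 mm². φR_n = 0.75 × 579 × 452.39 × 6 × 1 = 1178.7 kN.
Bearing (6 mm plate, F_u = 450 MPa): end bolts L_c = 38 − 27/2 = 24.5, R_n = min(1.2×24.5×6×450, 2.4×24×6×450) = 79.38 kN/bolt; interior L_c = 90 − 27 = 63, R_n = 155.52 kN/bolt. φR_n = 0.75 × (2×79.38 + 4×155.52) = 585.6 kN.
Governing: min(1178.7, 585.6) = 585.6 kN → bearing.

585.6 kN (bearing governs)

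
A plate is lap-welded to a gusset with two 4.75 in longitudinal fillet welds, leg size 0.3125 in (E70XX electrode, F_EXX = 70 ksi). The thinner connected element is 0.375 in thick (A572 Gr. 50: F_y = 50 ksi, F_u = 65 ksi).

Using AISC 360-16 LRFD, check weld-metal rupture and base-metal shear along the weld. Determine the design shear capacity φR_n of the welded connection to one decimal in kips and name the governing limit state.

Weld metal: throat = 0.707×0.3125 = 0.22094 in, L = 2×4.75 = 9.5 in. φR_n = 0.75 × 0.6 × 70 × 0.22094 × 9.5 = 66.1 kips.
Base metal shear (0.375 in plate): yield φR_n = 1.0×0.6×50×0.375×9.5 = 106.9 kips; rupture φR_n = 0.75×0.6×65×0.375×9.5 = 104.2 kips; take 104.2 kips (rupture).
Governing: min(66.1, 104.2) = 66.1 kips → weld metal.

66.1 kips (weld metal governs)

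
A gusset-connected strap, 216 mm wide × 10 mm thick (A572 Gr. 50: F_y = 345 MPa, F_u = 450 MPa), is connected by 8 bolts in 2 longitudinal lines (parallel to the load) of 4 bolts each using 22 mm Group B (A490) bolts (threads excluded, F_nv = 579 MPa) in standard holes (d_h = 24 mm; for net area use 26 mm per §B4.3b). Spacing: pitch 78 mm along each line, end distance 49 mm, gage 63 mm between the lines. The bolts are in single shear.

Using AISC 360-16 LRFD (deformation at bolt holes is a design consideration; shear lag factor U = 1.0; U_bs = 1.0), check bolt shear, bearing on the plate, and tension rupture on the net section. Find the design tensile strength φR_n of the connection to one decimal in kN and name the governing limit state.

553.5 kN (net-section rupture governs)

Bolt shear: A_b = π(22)²/4 = 380.13 mm². φR_n = 0.75 × 579 × 380.13 × 8 × 1 = 1320.6 kN.
Bearing (10 mm plate, F_u = 450 MPa): end bolts L_c = 49 − 24/2 = 37, R_n = min(1.2×37×10×450, 2.4×22×10×450) = 199.8 kN/bolt; interior L_c = 78 − 24 = 54, R_n = 237.6 kN/bolt. φR_n = 0.75 × (2×199.8 + 6×237.6) = 1368.9 kN.
Tension rupture (net): A_n = (216 − 2×26)×10 = 1640 mm² (U = 1.0, A_e = A_n). φR_n = 0.75 × 450 × 1640 = 553.5 kN.
Governing: min(1320.6, 1368.9, 553.5) = 553.5 kN → net-section rupture.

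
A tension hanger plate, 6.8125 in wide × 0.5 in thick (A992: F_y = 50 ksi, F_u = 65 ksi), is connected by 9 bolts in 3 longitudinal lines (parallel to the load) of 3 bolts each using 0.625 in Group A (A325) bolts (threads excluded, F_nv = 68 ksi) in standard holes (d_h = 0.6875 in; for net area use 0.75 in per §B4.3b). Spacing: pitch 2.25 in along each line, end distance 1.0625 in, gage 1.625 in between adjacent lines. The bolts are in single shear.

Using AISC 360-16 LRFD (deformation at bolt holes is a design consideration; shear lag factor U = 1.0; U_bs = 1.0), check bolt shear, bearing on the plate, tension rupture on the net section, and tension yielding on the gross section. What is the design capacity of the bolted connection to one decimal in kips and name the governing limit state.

111.2 kips (net-section rupture governs)

Bolt shear: A_b = π(0.625)²/4 = 0.3068 in². φR_n = 0.75 × 68 × 0.3068 × 9 × 1 = 140.8 kips.
Bearing (0.5 in plate, F_u = 65 ksi): end bolts L_c = 1.0625 − 0.6875/2 = 0.71875, R_n = min(1.2×0.71875×0.5×65, 2.4×0.625×0.5×65) = 28.031 kips/bolt; interior L_c = 2.25 − 0.6875 = 1.5625, R_n = 48.75 kips/bolt. φR_n = 0.75 × (3×28.031 + 6×48.75) = 282.4 kips.
Tension rupture (net): A_n = (6.8125 − 3×0.75)×0.5 = 2.2813 in² (U = 1.0, A_e = A_n). φR_n = 0.75 × 65 × 2.2813 = 111.2 kips.
Tension yield (gross): A_g = 6.8125×0.5 = 3.4063 in². φR_n = 0.90 × 50 × 3.4063 = 153.3 kips.
Governing: min(140.8, 282.4, 111.2, 153.3) = 111.2 kips → net-section rupture.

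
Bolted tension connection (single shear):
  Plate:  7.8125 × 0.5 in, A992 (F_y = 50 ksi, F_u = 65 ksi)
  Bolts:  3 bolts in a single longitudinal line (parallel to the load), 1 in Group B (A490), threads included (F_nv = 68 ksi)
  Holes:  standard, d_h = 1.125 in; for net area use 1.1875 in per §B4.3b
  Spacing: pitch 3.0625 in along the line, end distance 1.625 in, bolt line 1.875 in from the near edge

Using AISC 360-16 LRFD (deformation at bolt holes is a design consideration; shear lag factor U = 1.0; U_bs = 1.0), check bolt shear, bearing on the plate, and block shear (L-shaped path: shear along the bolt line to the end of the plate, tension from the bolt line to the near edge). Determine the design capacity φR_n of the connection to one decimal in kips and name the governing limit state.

101.2 kips (block shear governs)

Bolt shear: A_b = π(1)²/4 = 0.7854 in². φR_n = 0.75 × 68 × 0.7854 × 3 × 1 = 120.2 kips.
Bearing (0.5 in plate, F_u = 65 ksi): end bolts L_c = 1.625 − 1.125/2 = 1.0625, R_n = min(1.2×1.0625×0.5×65, 2.4×1×0.5×65) = 41.438 kips/bolt; interior L_c = 3.0625 − 1.125 = 1.9375, R_n = 75.563 kips/bolt. φR_n = 0.75 × (1×41.438 + 2×75.563) = 144.4 kips.
Block shear: shear path 1×[1.625+2×3.0625] = 1×7.75 in, A_gv = 3.875, A_nv = 1×(7.75 − 2.5×1.1875)×0.5 = 2.3906 in²; tension to near edge: (1.875 − 0.5×1.1875)×0.5 = 0.64063 in². R_n = min(0.6×65×2.3906, 0.6×50×3.875) + 1.0×65×0.64063 = min(93.233, 116.25) + 41.641 = 134.87 kips. φR_n = 0.75 × 134.87 = 101.2 kips.
Governing: min(120.2, 144.4, 101.2) = 101.2 kips → block shear.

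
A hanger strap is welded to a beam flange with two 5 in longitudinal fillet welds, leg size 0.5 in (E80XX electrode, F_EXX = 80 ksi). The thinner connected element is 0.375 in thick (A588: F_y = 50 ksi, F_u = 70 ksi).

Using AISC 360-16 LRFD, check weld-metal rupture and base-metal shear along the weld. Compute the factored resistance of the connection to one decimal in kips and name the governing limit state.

Weld metal: throat = 0.707×0.5 = 0.3535 in, L = 2×5 = 10 in. φR_n = 0.75 × 0.6 × 80 × 0.3535 × 10 = 127.3 kips.
Base metal shear (0.375 in plate): yield φR_n = 1.0×0.6×50×0.375×10 = 112.5 kips; rupture φR_n = 0.75×0.6×70×0.375×10 = 118.1 kips; take 112.5 kips (yield).
Governing: min(127.3, 112.5) = 112.5 kips → base-metal shear.

112.5 kips (base-metal shear governs)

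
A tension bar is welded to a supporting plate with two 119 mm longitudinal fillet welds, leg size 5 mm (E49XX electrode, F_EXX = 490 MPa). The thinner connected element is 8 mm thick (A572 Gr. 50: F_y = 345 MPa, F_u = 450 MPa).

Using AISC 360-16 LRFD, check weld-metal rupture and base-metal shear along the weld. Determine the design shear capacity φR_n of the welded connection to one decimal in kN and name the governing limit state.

Weld metal: throat = 0.707×5 = 3.535 mm, L = 2×119 = 238 mm. φR_n = 0.75 × 0.6 × 490 × 3.535 × 238 = 185.5 kN.
Base metal shear (8 mm plate): yield φR_n = 1.0×0.6×345×8×238 = 394.1 kN; rupture φR_n = 0.75×0.6×450×8×238 = 385.6 kN; take 385.6 kN (rupture).
Governing: min(185.5, 385.6) = 185.5 kN → weld metal.

185.5 kN (weld metal governs)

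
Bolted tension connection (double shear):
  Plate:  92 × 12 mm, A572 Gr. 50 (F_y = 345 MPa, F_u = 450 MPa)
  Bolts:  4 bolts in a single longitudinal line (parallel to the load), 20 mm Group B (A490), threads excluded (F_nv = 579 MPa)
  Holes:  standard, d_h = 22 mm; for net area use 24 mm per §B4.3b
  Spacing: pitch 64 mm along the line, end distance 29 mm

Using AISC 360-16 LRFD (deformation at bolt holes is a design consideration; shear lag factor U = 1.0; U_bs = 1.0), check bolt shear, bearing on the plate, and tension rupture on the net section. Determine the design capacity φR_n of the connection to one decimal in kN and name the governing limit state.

Bolt shear: A_b = π(20)²/4 = 314.16 mm². φR_n = 0.75 × 579 × 314.16 × 4 × 2 = 1091.4 kN.
Bearing (12 mm plate, F_u = 450 MPa): end bolts L_c = 29 − 22/2 = 18, R_n = min(1.2×18×12×450, 2.4×20×12×450) = 116.64 kN/bolt; interior L_c = 64 − 22 = 42, R_n = 259.2 kN/bolt. φR_n = 0.75 × (1×116.64 + 3×259.2) = 670.7 kN.
Tension rupture (net): A_n = (92 − 1×24)×12 = 816 mm² (U = 1.0, A_e = A_n). φR_n = 0.75 × 450 × 816 = 275.4 kN.
Governing: min(1091.4, 670.7, 275.4) = 275.4 kN → net-section rupture.

275.4 kN (net-section rupture governs)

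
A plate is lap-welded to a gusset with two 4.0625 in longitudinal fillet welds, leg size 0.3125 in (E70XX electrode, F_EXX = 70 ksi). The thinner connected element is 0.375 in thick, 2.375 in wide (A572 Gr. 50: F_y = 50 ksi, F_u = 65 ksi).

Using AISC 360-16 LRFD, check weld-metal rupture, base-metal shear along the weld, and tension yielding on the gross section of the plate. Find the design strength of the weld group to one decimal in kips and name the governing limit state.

Weld metal: throat = 0.707×0.3125 = 0.22094 in, L = 2×4.0625 = 8.125 in. φR_n = 0.75 × 0.6 × 70 × 0.22094 × 8.125 = 56.5 kips.
Base metal shear (0.375 in plate): yield φR_n = 1.0×0.6×50×0.375×8.125 = 91.4 kips; rupture φR_n = 0.75×0.6×65×0.375×8.125 = 89.1 kips; take 89.1 kips (rupture).
Tension yield (gross): A_g = 2.375×0.375 = 0.89063 in². φR_n = 0.90 × 50 × 0.89063 = 40.1 kips.
Governing: min(56.5, 89.1, 40.1) = 40.1 kips → gross-section yield.

40.1 kips (gross-section yield governs)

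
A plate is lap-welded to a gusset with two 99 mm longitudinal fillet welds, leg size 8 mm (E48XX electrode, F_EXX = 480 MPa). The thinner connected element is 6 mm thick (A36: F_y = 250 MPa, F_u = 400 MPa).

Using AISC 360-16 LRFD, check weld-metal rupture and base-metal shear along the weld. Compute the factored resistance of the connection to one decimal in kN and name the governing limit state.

178.2 kN (base-metal shear governs)

Weld metal: throat = 0.707×8 = 5.656 mm, L = 2×99 = 198 mm. φR_n = 0.75 × 0.6 × 480 × 5.656 × 198 = 241.9 kN.
Base metal shear (6 mm plate): yield φR_n = 1.0×0.6×250×6×198 = 178.2 kN; rupture φR_n = 0.75×0.6×400×6×198 = 213.8 kN; take 178.2 kN (yield).
Governing: min(241.9, 178.2) = 178.2 kN → base-metal shear.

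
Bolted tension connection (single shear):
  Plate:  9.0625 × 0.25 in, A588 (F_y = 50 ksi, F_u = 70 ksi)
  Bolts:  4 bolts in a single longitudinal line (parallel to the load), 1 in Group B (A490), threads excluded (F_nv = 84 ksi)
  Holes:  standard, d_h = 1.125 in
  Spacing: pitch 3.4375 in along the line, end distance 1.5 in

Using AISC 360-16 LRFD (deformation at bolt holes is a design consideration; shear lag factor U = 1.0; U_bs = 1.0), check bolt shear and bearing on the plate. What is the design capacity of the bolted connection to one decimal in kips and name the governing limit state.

Bolt shear: A_b = π(1)²/4 = 0.7854 in². φR_n = 0.75 × 84 × 0.7854 × 4 × 1 = 197.9 kips.
Bearing (0.25 in plate, F_u = 70 ksi): end bolts L_c = 1.5 − 1.125/2 = 0.9375, R_n = min(1.2×0.9375×0.25×70, 2.4×1×0.25×70) = 19.688 kips/bolt; interior L_c = 3.4375 − 1.125 = 2.3125, R_n = 42 kips/bolt. φR_n = 0.75 × (1×19.688 + 3×42) = 109.3 kips.
Governing: min(197.9, 109.3) = 109.3 kips → bearing.

109.3 kips (bearing governs)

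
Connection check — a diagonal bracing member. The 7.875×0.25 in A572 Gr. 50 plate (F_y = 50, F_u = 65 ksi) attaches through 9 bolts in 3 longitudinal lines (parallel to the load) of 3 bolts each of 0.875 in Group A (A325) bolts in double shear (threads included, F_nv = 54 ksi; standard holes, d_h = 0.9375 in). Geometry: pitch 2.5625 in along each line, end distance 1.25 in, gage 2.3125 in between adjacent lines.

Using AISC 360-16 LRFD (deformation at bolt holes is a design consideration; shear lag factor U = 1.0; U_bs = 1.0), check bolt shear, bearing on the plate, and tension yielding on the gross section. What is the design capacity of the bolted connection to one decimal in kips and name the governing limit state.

Bolt shear: A_b = π(0.875)²/4 = 0.60132 in². φR_n = 0.75 × 54 × 0.60132 × 9 × 2 = 438.4 kips.
Bearing (0.25 in plate, F_u = 65 ksi): end bolts L_c = 1.25 − 0.9375/2 = 0.78125, R_n = min(1.2×0.78125×0.25×65, 2.4×0.875×0.25×65) = 15.234 kips/bolt; interior L_c = 2.5625 − 0.9375 = 1.625, R_n = 31.688 kips/bolt. φR_n = 0.75 × (3×15.234 + 6×31.688) = 176.9 kips.
Tension yield (gross): A_g = 7.875×0.25 = 1.9688 in². φR_n = 0.90 × 50 × 1.9688 = 88.6 kips.
Governing: min(438.4, 176.9, 88.6) = 88.6 kips → gross-section yield.

88.6 kips (gross-section yield governs)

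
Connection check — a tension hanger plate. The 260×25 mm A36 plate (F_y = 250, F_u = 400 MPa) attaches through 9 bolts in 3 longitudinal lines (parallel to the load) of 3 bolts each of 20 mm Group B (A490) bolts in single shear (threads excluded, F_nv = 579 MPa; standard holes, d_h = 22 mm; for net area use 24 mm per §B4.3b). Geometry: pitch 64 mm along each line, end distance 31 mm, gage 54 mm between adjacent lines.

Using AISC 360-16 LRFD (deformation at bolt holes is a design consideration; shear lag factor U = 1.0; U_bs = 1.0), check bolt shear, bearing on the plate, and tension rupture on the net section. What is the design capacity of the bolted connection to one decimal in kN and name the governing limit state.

1227.8 kN (bolt shear governs)

Bolt shear: A_b = π(20)²/4 = 314.16 mm². φR_n = 0.75 × 579 × 314.16 × 9 × 1 = 1227.8 kN.
Bearing (25 mm plate, F_u = 400 MPa): end bolts L_c = 31 − 22/2 = 20, R_n = min(1.2×20×25×400, 2.4×20×25×400) = 240 kN/bolt; interior L_c = 64 − 22 = 42, R_n = 480 kN/bolt. φR_n = 0.75 × (3×240 + 6×480) = 2700.0 kN.
Tension rupture (net): A_n = (260 − 3×24)×25 = 4700 mm² (U = 1.0, A_e = A_n). φR_n = 0.75 × 400 × 4700 = 1410.0 kN.
Governing: min(1227.8, 2700.0, 1410.0) = 1227.8 kN → bolt shear.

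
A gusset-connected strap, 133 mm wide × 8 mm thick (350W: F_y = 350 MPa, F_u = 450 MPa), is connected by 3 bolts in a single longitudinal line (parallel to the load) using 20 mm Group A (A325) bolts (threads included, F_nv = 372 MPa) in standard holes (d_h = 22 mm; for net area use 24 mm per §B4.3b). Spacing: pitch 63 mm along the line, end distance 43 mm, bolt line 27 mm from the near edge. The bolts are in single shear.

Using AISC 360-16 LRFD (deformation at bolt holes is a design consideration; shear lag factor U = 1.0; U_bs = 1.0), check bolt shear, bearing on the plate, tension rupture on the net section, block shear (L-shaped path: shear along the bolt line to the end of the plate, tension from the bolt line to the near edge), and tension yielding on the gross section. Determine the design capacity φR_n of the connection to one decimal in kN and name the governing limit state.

217.1 kN (block shear governs)

Bolt shear: A_b = π(20)²/4 = 314.16 mm². φR_n = 0.75 × 372 × 314.16 × 3 × 1 = 263.0 kN.
Bearing (8 mm plate, F_u = 450 MPa): end bolts L_c = 43 − 22/2 = 32, R_n = min(1.2×32×8×450, 2.4×20×8×450) = 138.24 kN/bolt; interior L_c = 63 − 22 = 41, R_n = 172.8 kN/bolt. φR_n = 0.75 × (1×138.24 + 2×172.8) = 362.9 kN.
Tension rupture (net): A_n = (133 − 1×24)×8 = 872 mm² (U = 1.0, A_e = A_n). φR_n = 0.75 × 450 × 872 = 294.3 kN.
Block shear: shear path 1×[43+2×63] = 1×169 mm, A_gv = 1352, A_nv = 1×(169 − 2.5×24)×8 = 872 mm²; tension to near edge: (27 − 0.5×24)×8 = 120 mm². R_n = min(0.6×450×872, 0.6×350×1352) + 1.0×450×120 = min(235.44, 283.92) + 54 = 289.44 kN. φR_n = 0.75 × 289.44 = 217.1 kN.
Tension yield (gross): A_g = 133×8 = 1064 mm². φR_n = 0.90 × 350 × 1064 = 335.2 kN.
Governing: min(263.0, 362.9, 294.3, 217.1, 335.2) = 217.1 kN → block shear.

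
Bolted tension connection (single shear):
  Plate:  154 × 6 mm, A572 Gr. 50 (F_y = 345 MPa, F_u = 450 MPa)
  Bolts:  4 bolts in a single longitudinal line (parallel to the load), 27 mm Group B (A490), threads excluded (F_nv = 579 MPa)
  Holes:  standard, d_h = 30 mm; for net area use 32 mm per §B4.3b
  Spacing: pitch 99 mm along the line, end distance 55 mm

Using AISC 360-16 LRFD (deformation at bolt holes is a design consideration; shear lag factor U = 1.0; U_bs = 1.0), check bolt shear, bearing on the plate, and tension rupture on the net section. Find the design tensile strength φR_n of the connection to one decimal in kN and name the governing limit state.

247.1 kN (net-section rupture governs)

Bolt shear: A_b = π(27)²/4 = 572.56 mm². φR_n = 0.75 × 579 × 572.56 × 4 × 1 = 994.5 kN.
Bearing (6 mm plate, F_u = 450 MPa): end bolts L_c = 55 − 30/2 = 40, R_n = min(1.2×40×6×450, 2.4×27×6×450) = 129.6 kN/bolt; interior L_c = 99 − 30 = 69, R_n = 174.96 kN/bolt. φR_n = 0.75 × (1×129.6 + 3×174.96) = 490.9 kN.
Tension rupture (net): A_n = (154 − 1×32)×6 = 732 mm² (U = 1.0, A_e = A_n). φR_n = 0.75 × 450 × 732 = 247.1 kN.
Governing: min(994.5, 490.9, 247.1) = 247.1 kN → net-section rupture.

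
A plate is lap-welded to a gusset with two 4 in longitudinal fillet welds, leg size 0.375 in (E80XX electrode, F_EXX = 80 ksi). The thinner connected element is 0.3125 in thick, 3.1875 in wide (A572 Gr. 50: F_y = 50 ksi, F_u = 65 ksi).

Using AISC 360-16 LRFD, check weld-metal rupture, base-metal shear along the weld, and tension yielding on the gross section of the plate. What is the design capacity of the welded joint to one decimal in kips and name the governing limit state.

Weld metal: throat = 0.707×0.375 = 0.26513 in, L = 2×4 = 8 in. φR_n = 0.75 × 0.6 × 80 × 0.26513 × 8 = 76.4 kips.
Base metal shear (0.3125 in plate): yield φR_n = 1.0×0.6×50×0.3125×8 = 75.0 kips; rupture φR_n = 0.75×0.6×65×0.3125×8 = 73.1 kips; take 73.1 kips (rupture).
Tension yield (gross): A_g = 3.1875×0.3125 = 0.99609 in². φR_n = 0.90 × 50 × 0.99609 = 44.8 kips.
Governing: min(76.4, 73.1, 44.8) = 44.8 kips → gross-section yield.

44.8 kips (gross-section yield governs)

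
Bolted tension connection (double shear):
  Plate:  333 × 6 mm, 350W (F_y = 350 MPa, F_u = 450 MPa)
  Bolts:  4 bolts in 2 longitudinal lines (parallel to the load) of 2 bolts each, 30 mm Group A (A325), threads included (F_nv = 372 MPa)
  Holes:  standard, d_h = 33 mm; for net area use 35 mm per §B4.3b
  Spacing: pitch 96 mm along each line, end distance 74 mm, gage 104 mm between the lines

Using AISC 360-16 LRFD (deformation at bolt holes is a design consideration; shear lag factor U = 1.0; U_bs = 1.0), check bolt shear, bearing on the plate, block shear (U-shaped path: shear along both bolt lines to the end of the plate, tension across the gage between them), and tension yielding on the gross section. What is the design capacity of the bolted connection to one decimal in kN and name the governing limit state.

425.3 kN (block shear governs)

Bolt shear: A_b = π(30)²/4 = 706.86 mm². φR_n = 0.75 × 372 × 706.86 × 4 × 2 = 1577.7 kN.
Bearing (6 mm plate, F_u = 450 MPa): end bolts L_c = 74 − 33/2 = 57.5, R_n = min(1.2×57.5×6×450, 2.4×30×6×450) = 186.3 kN/bolt; interior L_c = 96 − 33 = 63, R_n = 194.4 kN/bolt. φR_n = 0.75 × (2×186.3 + 2×194.4) = 571.1 kN.
Block shear: shear path 2×[74+1×96] = 2×170 mm, A_gv = 2040, A_nv = 2×(170 − 1.5×35)×6 = 1410 mm²; tension across gage: (104 − 1×35)×6 = 414 mm². R_n = min(0.6×450×1410, 0.6×350×2040) + 1.0×450×414 = min(380.7, 428.4) + 186.3 = 567 kN. φR_n = 0.75 × 567 = 425.3 kN.
Tension yield (gross): A_g = 333×6 = 1998 mm². φR_n = 0.90 × 350 × 1998 = 629.4 kN.
Governing: min(1577.7, 571.1, 425.3, 629.4) = 425.3 kN → block shear.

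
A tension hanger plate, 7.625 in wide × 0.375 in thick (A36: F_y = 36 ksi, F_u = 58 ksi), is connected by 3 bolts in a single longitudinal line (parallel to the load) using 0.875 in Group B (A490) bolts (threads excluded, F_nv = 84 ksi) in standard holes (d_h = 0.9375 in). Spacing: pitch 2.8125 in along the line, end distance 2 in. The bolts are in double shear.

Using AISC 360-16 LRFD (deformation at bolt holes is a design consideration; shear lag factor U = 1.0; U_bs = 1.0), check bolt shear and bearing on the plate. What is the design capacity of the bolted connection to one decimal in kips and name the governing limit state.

98.5 kips (bearing governs)

Bolt shear: A_b = π(0.875)²/4 = 0.60132 in². φR_n = 0.75 × 84 × 0.60132 × 3 × 2 = 227.3 kips.
Bearing (0.375 in plate, F_u = 58 ksi): end bolts L_c = 2 − 0.9375/2 = 1.53125, R_n = min(1.2×1.53125×0.375×58, 2.4×0.875×0.375×58) = 39.966 kips/bolt; interior L_c = 2.8125 − 0.9375 = 1.875, R_n = 45.675 kips/bolt. φR_n = 0.75 × (1×39.966 + 2×45.675) = 98.5 kips.
Governing: min(227.3, 98.5) = 98.5 kips → bearing.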